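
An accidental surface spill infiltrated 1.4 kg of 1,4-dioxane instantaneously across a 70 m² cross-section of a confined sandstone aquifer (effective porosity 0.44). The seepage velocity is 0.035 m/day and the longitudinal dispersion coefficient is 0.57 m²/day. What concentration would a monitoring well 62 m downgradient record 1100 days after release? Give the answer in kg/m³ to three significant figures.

0.000411 kg/m³

For an instantaneous plane source, C(x,t) = M/(n_e·A·√(4πDt)) · exp(−(x−vt)²/(4Dt)), with n_e·A the pore (flow) area.
Plume center vt = 0.035 × 1100 = 38.5 m, so the well at 62 m is 23.5 m downgradient of the peak.
√(4πDt) = 88.76 m, giving peak height M/(n_e·A·√(4πDt)) = 1.4/(0.44 × 70 × 88.76) = 0.0005121 kg/m³.
(x−vt)²/(4Dt) = (23.5)²/(4 × 0.57 × 1100) = 0.2202; exp(−0.2202) = 0.8024.
C = 0.0005121 × 0.8024 = 0.000411 kg/m³.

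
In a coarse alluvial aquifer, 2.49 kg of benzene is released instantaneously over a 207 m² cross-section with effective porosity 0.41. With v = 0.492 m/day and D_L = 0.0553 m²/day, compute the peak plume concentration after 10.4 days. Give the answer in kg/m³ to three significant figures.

The peak of an instantaneous 1D plume sits at x = vt; there the Gaussian factor is 1 and C_max = M/(n_e·A·√(4πDt)), where n_e·A is the pore area the mass is dissolved in.
√(4πDt) = √(4π × 0.0553 × 10.4) = 2.688 m, so C_max = 2.49/(0.41 × 207 × 2.688) = 0.0109 kg/m³.

0.0109 kg/m³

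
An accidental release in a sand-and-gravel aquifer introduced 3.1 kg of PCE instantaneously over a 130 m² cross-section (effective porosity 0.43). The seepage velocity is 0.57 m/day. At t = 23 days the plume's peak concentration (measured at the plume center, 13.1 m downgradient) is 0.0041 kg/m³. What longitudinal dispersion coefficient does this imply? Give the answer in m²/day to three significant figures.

0.633 m²/day

At the plume center C_max = M/(n_e·A·√(4πDt)), so D = M²/(4πt·(n_e·A·C_max)²).
n_e·A·C_max = 0.43 × 130 × 0.0041 = 0.2292 kg/m.
D = 3.1²/(4π × 23 × 0.2292²) = 0.633 m²/day.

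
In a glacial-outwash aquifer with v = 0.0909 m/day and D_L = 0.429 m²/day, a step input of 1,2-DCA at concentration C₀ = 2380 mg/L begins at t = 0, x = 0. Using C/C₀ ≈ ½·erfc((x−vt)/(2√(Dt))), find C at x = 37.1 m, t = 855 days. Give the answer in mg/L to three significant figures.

For a continuous step input, C/C₀ ≈ ½·erfc((x−vt)/(2√(Dt))).
vt = 0.0909 × 855 = 77.7195 m and 2√(Dt) = 2√(0.429 × 855) = 38.30 m.
Argument (x−vt)/(2√(Dt)) = (37.1 − 77.7195)/38.30 = -1.061; ½·erfc(-1.061) = 0.9333.
C = 2380 × 0.9333 = 2220 mg/L.

2220 mg/L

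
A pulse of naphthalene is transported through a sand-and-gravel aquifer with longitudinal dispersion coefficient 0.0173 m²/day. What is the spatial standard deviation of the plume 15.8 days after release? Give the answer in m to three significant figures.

Dispersive spreading gives a Gaussian with σ² = 2Dt; advection only shifts the center.
σ = √(2 × 0.0173 × 15.8) = 0.739 m.

0.739 m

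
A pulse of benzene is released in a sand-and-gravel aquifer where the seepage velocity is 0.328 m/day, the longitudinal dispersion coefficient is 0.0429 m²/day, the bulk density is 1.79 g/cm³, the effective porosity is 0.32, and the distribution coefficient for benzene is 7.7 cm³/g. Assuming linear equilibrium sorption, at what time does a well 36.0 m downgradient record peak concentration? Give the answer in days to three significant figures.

Retardation factor R = 1 + ρ_b·K_d/n = 1 + 1.79 × 7.7/0.32 = 44.07.
Sorption retards both mechanisms: v_R = v/R = 0.007443 m/day, D_R = D/R = 0.0009735 m²/day.
Peak time from v_R²t² + 2D_R t − x² = 0: t = (√(D_R² + v_R²x²) − D_R)/v_R².
√(D_R² + v_R²x²) = √(0.0009735² + 0.007443² × 36.0²) = 0.2679; v_R² = 5.540e-05.
t = (0.2679 − 0.0009735)/5.540e-05 = 4820 days.

4820 days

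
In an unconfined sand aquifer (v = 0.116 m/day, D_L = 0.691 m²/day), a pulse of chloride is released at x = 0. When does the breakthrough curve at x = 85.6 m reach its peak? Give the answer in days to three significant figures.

688 days

For the 1D instantaneous-source solution, setting ∂C/∂t = 0 at fixed x gives v²t² + 2Dt − x² = 0, so t = (√(D² + v²x²) − D)/v².
√(D² + v²x²) = √(0.691² + 0.116² × 85.6²) = 9.954; v² = 0.013456.
t = (9.954 − 0.691)/0.013456 = 688 days (vs. the pure-advection estimate x/v = 738 d).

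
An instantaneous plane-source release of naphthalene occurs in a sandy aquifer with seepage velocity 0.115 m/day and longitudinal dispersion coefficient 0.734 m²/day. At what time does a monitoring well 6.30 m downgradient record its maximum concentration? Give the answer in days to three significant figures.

For the 1D instantaneous-source solution, setting ∂C/∂t = 0 at fixed x gives v²t² + 2Dt − x² = 0, so t = (√(D² + v²x²) − D)/v².
√(D² + v²x²) = √(0.734² + 0.115² × 6.30²) = 1.031; v² = 0.013225.
t = (1.031 − 0.734)/0.013225 = 22.5 days (vs. the pure-advection estimate x/v = 54.8 d).

22.5 days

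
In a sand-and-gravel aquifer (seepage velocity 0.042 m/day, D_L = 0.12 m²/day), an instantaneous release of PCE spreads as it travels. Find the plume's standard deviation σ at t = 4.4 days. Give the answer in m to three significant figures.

1.03 m

Dispersive spreading gives a Gaussian with σ² = 2Dt; advection only shifts the center.
σ = √(2 × 0.12 × 4.4) = 1.03 m.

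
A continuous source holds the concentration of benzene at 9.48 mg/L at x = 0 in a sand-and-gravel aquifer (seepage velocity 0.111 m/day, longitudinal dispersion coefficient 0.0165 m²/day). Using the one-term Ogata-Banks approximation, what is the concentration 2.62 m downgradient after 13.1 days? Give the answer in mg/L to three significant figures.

For a continuous step input, C/C₀ ≈ ½·erfc((x−vt)/(2√(Dt))).
vt = 0.111 × 13.1 = 1.4541 m and 2√(Dt) = 2√(0.0165 × 13.1) = 0.9298 m.
Argument (x−vt)/(2√(Dt)) = (2.62 − 1.4541)/0.9298 = 1.254; ½·erfc(1.254) = 0.03808.
C = 9.48 × 0.03808 = 0.361 mg/L.

0.361 mg/L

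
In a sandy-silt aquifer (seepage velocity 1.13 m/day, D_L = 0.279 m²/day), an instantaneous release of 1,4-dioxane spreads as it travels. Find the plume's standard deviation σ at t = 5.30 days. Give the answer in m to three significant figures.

Dispersive spreading gives a Gaussian with σ² = 2Dt; advection only shifts the center.
σ = √(2 × 0.279 × 5.30) = 1.72 m.

1.72 m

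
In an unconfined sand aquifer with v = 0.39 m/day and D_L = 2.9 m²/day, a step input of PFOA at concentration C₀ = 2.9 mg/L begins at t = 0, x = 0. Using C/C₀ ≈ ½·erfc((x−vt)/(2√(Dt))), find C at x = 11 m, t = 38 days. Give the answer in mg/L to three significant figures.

1.74 mg/L

For a continuous step input, C/C₀ ≈ ½·erfc((x−vt)/(2√(Dt))).
vt = 0.39 × 38 = 14.82 m and 2√(Dt) = 2√(2.9 × 38) = 21.00 m.
Argument (x−vt)/(2√(Dt)) = (11 − 14.82)/21.00 = -0.1819; ½·erfc(-0.1819) = 0.6015.
C = 2.9 × 0.6015 = 1.74 mg/L.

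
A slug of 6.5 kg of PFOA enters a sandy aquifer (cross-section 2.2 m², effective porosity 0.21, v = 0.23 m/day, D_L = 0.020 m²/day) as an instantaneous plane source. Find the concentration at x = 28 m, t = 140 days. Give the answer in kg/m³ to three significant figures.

For an instantaneous plane source, C(x,t) = M/(n_e·A·√(4πDt)) · exp(−(x−vt)²/(4Dt)), with n_e·A the pore (flow) area.
Plume center vt = 0.23 × 140 = 32.2 m, so the well at 28 m is 4.2 m upgradient of the peak.
√(4πDt) = 5.932 m, giving peak height M/(n_e·A·√(4πDt)) = 6.5/(0.21 × 2.2 × 5.932) = 2.372 kg/m³.
(x−vt)²/(4Dt) = (-4.2)²/(4 × 0.020 × 140) = 1.575; exp(−1.575) = 0.2070.
C = 2.372 × 0.2070 = 0.491 kg/m³.

0.491 kg/m³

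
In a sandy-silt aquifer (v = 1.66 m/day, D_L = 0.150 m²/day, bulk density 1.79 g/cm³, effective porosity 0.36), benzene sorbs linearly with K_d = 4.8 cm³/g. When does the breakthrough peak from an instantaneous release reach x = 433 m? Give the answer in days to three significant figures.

6480 days

Retardation factor R = 1 + ρ_b·K_d/n = 1 + 1.79 × 4.8/0.36 = 24.87.
Sorption retards both mechanisms: v_R = v/R = 0.06675 m/day, D_R = D/R = 0.006031 m²/day.
Peak time from v_R²t² + 2D_R t − x² = 0: t = (√(D_R² + v_R²x²) − D_R)/v_R².
√(D_R² + v_R²x²) = √(0.006031² + 0.06675² × 433²) = 28.90; v_R² = 0.004456.
t = (28.90 − 0.006031)/0.004456 = 6480 days.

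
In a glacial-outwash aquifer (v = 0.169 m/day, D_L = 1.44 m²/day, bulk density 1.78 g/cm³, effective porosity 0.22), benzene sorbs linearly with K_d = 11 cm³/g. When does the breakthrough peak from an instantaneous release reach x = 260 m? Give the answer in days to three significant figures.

134000 days

Retardation factor R = 1 + ρ_b·K_d/n = 1 + 1.78 × 11/0.22 = 90.00.
Sorption retards both mechanisms: v_R = v/R = 0.001878 m/day, D_R = D/R = 0.01600 m²/day.
Peak time from v_R²t² + 2D_R t − x² = 0: t = (√(D_R² + v_R²x²) − D_R)/v_R².
√(D_R² + v_R²x²) = √(0.01600² + 0.001878² × 260²) = 0.4885; v_R² = 3.527e-06.
t = (0.4885 − 0.01600)/3.527e-06 = 134000 days.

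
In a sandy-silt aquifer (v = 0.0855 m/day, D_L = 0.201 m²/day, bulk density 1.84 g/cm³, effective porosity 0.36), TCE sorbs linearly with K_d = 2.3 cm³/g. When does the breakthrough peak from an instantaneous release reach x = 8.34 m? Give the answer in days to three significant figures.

942 days

Retardation factor R = 1 + ρ_b·K_d/n = 1 + 1.84 × 2.3/0.36 = 12.76.
Sorption retards both mechanisms: v_R = v/R = 0.006701 m/day, D_R = D/R = 0.01575 m²/day.
Peak time from v_R²t² + 2D_R t − x² = 0: t = (√(D_R² + v_R²x²) − D_R)/v_R².
√(D_R² + v_R²x²) = √(0.01575² + 0.006701² × 8.34²) = 0.05806; v_R² = 4.490e-05.
t = (0.05806 − 0.01575)/4.490e-05 = 942 days.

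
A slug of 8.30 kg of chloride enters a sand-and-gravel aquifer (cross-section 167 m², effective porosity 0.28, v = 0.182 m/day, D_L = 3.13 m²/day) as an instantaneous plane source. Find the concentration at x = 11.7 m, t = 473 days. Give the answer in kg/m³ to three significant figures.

0.000511 kg/m³

For an instantaneous plane source, C(x,t) = M/(n_e·A·√(4πDt)) · exp(−(x−vt)²/(4Dt)), with n_e·A the pore (flow) area.
Plume center vt = 0.182 × 473 = 86.086 m, so the well at 11.7 m is 74.386 m upgradient of the peak.
√(4πDt) = 136.4 m, giving peak height M/(n_e·A·√(4πDt)) = 8.30/(0.28 × 167 × 136.4) = 0.001301 kg/m³.
(x−vt)²/(4Dt) = (-74.386)²/(4 × 3.13 × 473) = 0.9344; exp(−0.9344) = 0.3928.
C = 0.001301 × 0.3928 = 0.000511 kg/m³.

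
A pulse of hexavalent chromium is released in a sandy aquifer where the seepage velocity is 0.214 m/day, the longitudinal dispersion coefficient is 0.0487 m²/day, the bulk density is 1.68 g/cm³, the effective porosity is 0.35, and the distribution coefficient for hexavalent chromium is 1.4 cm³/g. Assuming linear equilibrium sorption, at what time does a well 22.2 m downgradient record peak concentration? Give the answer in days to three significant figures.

Retardation factor R = 1 + ρ_b·K_d/n = 1 + 1.68 × 1.4/0.35 = 7.720.
Sorption retards both mechanisms: v_R = v/R = 0.02772 m/day, D_R = D/R = 0.006308 m²/day.
Peak time from v_R²t² + 2D_R t − x² = 0: t = (√(D_R² + v_R²x²) − D_R)/v_R².
√(D_R² + v_R²x²) = √(0.006308² + 0.02772² × 22.2²) = 0.6154; v_R² = 0.0007684.
t = (0.6154 − 0.006308)/0.0007684 = 793 days.

793 days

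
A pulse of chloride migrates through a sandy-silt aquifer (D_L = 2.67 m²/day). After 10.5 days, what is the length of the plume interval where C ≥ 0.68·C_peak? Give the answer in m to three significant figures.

13.2 m

The plume is Gaussian with σ = √(2Dt) = √(2 × 2.67 × 10.5) = 7.488 m.
C/C_peak = exp(−Δx²/(2σ²)) = 0.68 ⇒ Δx = σ·√(−2 ln 0.68) = 7.488 × 0.8783 = 6.577 m.
Width = 2Δx = 13.2 m.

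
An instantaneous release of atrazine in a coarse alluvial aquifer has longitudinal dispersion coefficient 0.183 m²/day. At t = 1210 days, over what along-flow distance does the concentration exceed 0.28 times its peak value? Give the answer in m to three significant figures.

The plume is Gaussian with σ = √(2Dt) = √(2 × 0.183 × 1210) = 21.04 m.
C/C_peak = exp(−Δx²/(2σ²)) = 0.28 ⇒ Δx = σ·√(−2 ln 0.28) = 21.04 × 1.596 = 33.58 m.
Width = 2Δx = 67.2 m.

67.2 m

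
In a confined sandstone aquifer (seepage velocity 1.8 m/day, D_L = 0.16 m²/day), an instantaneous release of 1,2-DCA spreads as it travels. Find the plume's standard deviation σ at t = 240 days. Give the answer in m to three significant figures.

8.76 m

Dispersive spreading gives a Gaussian with σ² = 2Dt; advection only shifts the center.
σ = √(2 × 0.16 × 240) = 8.76 m.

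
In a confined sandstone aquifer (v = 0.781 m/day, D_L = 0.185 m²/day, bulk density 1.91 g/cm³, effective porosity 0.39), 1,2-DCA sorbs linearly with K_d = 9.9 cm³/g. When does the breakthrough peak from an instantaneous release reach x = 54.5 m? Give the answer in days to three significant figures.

3440 days

Retardation factor R = 1 + ρ_b·K_d/n = 1 + 1.91 × 9.9/0.39 = 49.48.
Sorption retards both mechanisms: v_R = v/R = 0.01578 m/day, D_R = D/R = 0.003739 m²/day.
Peak time from v_R²t² + 2D_R t − x² = 0: t = (√(D_R² + v_R²x²) − D_R)/v_R².
√(D_R² + v_R²x²) = √(0.003739² + 0.01578² × 54.5²) = 0.8600; v_R² = 0.0002490.
t = (0.8600 − 0.003739)/0.0002490 = 3440 days.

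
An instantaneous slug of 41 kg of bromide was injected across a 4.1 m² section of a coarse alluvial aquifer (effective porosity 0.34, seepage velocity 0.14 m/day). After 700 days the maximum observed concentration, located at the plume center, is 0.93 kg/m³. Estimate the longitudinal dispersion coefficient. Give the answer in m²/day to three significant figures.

0.114 m²/day

At the plume center C_max = M/(n_e·A·√(4πDt)), so D = M²/(4πt·(n_e·A·C_max)²).
n_e·A·C_max = 0.34 × 4.1 × 0.93 = 1.296 kg/m.
D = 41²/(4π × 700 × 1.296²) = 0.114 m²/day.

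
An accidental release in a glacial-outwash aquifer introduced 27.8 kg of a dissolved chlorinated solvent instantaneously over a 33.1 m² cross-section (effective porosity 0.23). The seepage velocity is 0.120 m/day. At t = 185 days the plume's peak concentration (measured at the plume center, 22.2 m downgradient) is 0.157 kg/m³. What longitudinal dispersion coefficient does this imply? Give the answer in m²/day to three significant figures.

At the plume center C_max = M/(n_e·A·√(4πDt)), so D = M²/(4πt·(n_e·A·C_max)²).
n_e·A·C_max = 0.23 × 33.1 × 0.157 = 1.195 kg/m.
D = 27.8²/(4π × 185 × 1.195²) = 0.233 m²/day.

0.233 m²/day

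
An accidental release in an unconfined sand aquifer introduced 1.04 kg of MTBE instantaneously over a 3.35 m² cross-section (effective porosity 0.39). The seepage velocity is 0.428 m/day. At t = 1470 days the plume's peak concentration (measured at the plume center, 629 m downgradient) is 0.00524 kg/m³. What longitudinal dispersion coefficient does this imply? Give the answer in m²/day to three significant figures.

At the plume center C_max = M/(n_e·A·√(4πDt)), so D = M²/(4πt·(n_e·A·C_max)²).
n_e·A·C_max = 0.39 × 3.35 × 0.00524 = 0.006846 kg/m.
D = 1.04²/(4π × 1470 × 0.006846²) = 1.25 m²/day.

1.25 m²/day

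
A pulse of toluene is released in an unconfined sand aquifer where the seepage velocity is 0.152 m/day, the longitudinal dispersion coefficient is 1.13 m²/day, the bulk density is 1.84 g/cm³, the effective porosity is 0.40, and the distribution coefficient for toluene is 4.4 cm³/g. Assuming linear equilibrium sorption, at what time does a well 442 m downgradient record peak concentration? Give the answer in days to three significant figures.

Retardation factor R = 1 + ρ_b·K_d/n = 1 + 1.84 × 4.4/0.40 = 21.24.
Sorption retards both mechanisms: v_R = v/R = 0.007156 m/day, D_R = D/R = 0.05320 m²/day.
Peak time from v_R²t² + 2D_R t − x² = 0: t = (√(D_R² + v_R²x²) − D_R)/v_R².
√(D_R² + v_R²x²) = √(0.05320² + 0.007156² × 442²) = 3.163; v_R² = 5.121e-05.
t = (3.163 − 0.05320)/5.121e-05 = 60700 days.

60700 days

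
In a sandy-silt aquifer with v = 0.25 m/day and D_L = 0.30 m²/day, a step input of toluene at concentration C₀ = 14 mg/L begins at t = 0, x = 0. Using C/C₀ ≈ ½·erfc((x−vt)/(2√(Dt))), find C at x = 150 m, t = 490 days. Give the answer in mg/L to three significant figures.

0.761 mg/L

For a continuous step input, C/C₀ ≈ ½·erfc((x−vt)/(2√(Dt))).
vt = 0.25 × 490 = 122.5 m and 2√(Dt) = 2√(0.30 × 490) = 24.25 m.
Argument (x−vt)/(2√(Dt)) = (150 − 122.5)/24.25 = 1.134; ½·erfc(1.134) = 0.05439.
C = 14 × 0.05439 = 0.761 mg/L.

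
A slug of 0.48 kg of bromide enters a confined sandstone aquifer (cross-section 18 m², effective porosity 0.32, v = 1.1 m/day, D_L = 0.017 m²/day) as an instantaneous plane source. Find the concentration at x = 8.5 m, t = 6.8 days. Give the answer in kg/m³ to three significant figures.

For an instantaneous plane source, C(x,t) = M/(n_e·A·√(4πDt)) · exp(−(x−vt)²/(4Dt)), with n_e·A the pore (flow) area.
Plume center vt = 1.1 × 6.8 = 7.48 m, so the well at 8.5 m is 1.02 m downgradient of the peak.
√(4πDt) = 1.205 m, giving peak height M/(n_e·A·√(4πDt)) = 0.48/(0.32 × 18 × 1.205) = 0.06916 kg/m³.
(x−vt)²/(4Dt) = (1.02)²/(4 × 0.017 × 6.8) = 2.250; exp(−2.250) = 0.1054.
C = 0.06916 × 0.1054 = 0.00729 kg/m³.

0.00729 kg/m³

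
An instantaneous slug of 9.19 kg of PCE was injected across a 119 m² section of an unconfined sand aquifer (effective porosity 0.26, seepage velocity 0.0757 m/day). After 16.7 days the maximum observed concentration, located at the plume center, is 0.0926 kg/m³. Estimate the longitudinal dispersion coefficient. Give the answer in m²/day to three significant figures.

At the plume center C_max = M/(n_e·A·√(4πDt)), so D = M²/(4πt·(n_e·A·C_max)²).
n_e·A·C_max = 0.26 × 119 × 0.0926 = 2.865 kg/m.
D = 9.19²/(4π × 16.7 × 2.865²) = 0.0490 m²/day.

0.0490 m²/day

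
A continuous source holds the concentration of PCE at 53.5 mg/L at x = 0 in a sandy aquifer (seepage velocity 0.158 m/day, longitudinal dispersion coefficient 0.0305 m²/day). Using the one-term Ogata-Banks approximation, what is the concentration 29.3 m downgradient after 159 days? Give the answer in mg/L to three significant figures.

For a continuous step input, C/C₀ ≈ ½·erfc((x−vt)/(2√(Dt))).
vt = 0.158 × 159 = 25.122 m and 2√(Dt) = 2√(0.0305 × 159) = 4.404 m.
Argument (x−vt)/(2√(Dt)) = (29.3 − 25.122)/4.404 = 0.9487; ½·erfc(0.9487) = 0.08985.
C = 53.5 × 0.08985 = 4.81 mg/L.

4.81 mg/L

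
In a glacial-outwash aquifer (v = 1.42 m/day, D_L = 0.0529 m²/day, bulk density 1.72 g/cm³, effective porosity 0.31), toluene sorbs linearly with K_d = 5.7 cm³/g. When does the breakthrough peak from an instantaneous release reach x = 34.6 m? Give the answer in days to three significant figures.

794 days

Retardation factor R = 1 + ρ_b·K_d/n = 1 + 1.72 × 5.7/0.31 = 32.63.
Sorption retards both mechanisms: v_R = v/R = 0.04352 m/day, D_R = D/R = 0.001621 m²/day.
Peak time from v_R²t² + 2D_R t − x² = 0: t = (√(D_R² + v_R²x²) − D_R)/v_R².
√(D_R² + v_R²x²) = √(0.001621² + 0.04352² × 34.6²) = 1.506; v_R² = 0.001894.
t = (1.506 − 0.001621)/0.001894 = 794 days.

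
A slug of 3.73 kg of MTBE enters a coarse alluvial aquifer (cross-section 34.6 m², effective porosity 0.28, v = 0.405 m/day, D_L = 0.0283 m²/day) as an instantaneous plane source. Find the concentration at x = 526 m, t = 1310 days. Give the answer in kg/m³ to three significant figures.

For an instantaneous plane source, C(x,t) = M/(n_e·A·√(4πDt)) · exp(−(x−vt)²/(4Dt)), with n_e·A the pore (flow) area.
Plume center vt = 0.405 × 1310 = 530.55 m, so the well at 526 m is 4.55 m upgradient of the peak.
√(4πDt) = 21.58 m, giving peak height M/(n_e·A·√(4πDt)) = 3.73/(0.28 × 34.6 × 21.58) = 0.01784 kg/m³.
(x−vt)²/(4Dt) = (-4.55)²/(4 × 0.0283 × 1310) = 0.1396; exp(−0.1396) = 0.8697.
C = 0.01784 × 0.8697 = 0.0155 kg/m³.

0.0155 kg/m³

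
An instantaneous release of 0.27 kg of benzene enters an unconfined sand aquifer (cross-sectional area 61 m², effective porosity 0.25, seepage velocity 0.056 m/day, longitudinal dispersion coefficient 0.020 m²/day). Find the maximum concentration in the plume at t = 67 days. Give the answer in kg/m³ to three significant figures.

0.00431 kg/m³

The peak of an instantaneous 1D plume sits at x = vt; there the Gaussian factor is 1 and C_max = M/(n_e·A·√(4πDt)), where n_e·A is the pore area the mass is dissolved in.
√(4πDt) = √(4π × 0.020 × 67) = 4.104 m, so C_max = 0.27/(0.25 × 61 × 4.104) = 0.00431 kg/m³.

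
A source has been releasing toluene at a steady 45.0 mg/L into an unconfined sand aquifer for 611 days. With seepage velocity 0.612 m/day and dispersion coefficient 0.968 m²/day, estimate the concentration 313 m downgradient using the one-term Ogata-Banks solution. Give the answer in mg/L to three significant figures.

For a continuous step input, C/C₀ ≈ ½·erfc((x−vt)/(2√(Dt))).
vt = 0.612 × 611 = 373.932 m and 2√(Dt) = 2√(0.968 × 611) = 48.64 m.
Argument (x−vt)/(2√(Dt)) = (313 − 373.932)/48.64 = -1.253; ½·erfc(-1.253) = 0.9618.
C = 45.0 × 0.9618 = 43.3 mg/L.

43.3 mg/L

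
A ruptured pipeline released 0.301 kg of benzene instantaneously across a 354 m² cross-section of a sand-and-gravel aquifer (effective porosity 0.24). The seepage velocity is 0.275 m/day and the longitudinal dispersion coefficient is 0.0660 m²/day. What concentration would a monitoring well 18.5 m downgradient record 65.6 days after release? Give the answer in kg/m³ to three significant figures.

For an instantaneous plane source, C(x,t) = M/(n_e·A·√(4πDt)) · exp(−(x−vt)²/(4Dt)), with n_e·A the pore (flow) area.
Plume center vt = 0.275 × 65.6 = 18.04 m, so the well at 18.5 m is 0.46 m downgradient of the peak.
√(4πDt) = 7.376 m, giving peak height M/(n_e·A·√(4πDt)) = 0.301/(0.24 × 354 × 7.376) = 0.0004803 kg/m³.
(x−vt)²/(4Dt) = (0.46)²/(4 × 0.0660 × 65.6) = 0.01222; exp(−0.01222) = 0.9879.
C = 0.0004803 × 0.9879 = 0.000474 kg/m³.

0.000474 kg/m³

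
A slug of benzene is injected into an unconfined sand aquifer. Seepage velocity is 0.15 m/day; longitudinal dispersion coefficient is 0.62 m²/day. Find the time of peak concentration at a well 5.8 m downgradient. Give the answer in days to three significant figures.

19.9 days

For the 1D instantaneous-source solution, setting ∂C/∂t = 0 at fixed x gives v²t² + 2Dt − x² = 0, so t = (√(D² + v²x²) − D)/v².
√(D² + v²x²) = √(0.62² + 0.15² × 5.8²) = 1.068; v² = 0.0225.
t = (1.068 − 0.62)/0.0225 = 19.9 days (vs. the pure-advection estimate x/v = 38.7 d).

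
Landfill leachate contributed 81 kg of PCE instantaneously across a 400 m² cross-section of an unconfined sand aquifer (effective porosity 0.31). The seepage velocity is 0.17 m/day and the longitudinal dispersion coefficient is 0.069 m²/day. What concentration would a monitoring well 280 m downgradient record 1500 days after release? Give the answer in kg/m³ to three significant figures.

0.00400 kg/m³

For an instantaneous plane source, C(x,t) = M/(n_e·A·√(4πDt)) · exp(−(x−vt)²/(4Dt)), with n_e·A the pore (flow) area.
Plume center vt = 0.17 × 1500 = 255 m, so the well at 280 m is 25 m downgradient of the peak.
√(4πDt) = 36.06 m, giving peak height M/(n_e·A·√(4πDt)) = 81/(0.31 × 400 × 36.06) = 0.01811 kg/m³.
(x−vt)²/(4Dt) = (25)²/(4 × 0.069 × 1500) = 1.510; exp(−1.510) = 0.2209.
C = 0.01811 × 0.2209 = 0.00400 kg/m³.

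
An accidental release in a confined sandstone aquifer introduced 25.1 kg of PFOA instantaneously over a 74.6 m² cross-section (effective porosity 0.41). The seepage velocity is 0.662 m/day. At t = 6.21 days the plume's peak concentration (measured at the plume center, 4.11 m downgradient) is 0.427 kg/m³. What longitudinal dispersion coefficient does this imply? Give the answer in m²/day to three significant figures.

0.0473 m²/day

At the plume center C_max = M/(n_e·A·√(4πDt)), so D = M²/(4πt·(n_e·A·C_max)²).
n_e·A·C_max = 0.41 × 74.6 × 0.427 = 13.06 kg/m.
D = 25.1²/(4π × 6.21 × 13.06²) = 0.0473 m²/day.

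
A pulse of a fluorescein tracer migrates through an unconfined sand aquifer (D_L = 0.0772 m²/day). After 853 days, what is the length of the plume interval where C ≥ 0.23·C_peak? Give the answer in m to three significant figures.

39.4 m

The plume is Gaussian with σ = √(2Dt) = √(2 × 0.0772 × 853) = 11.48 m.
C/C_peak = exp(−Δx²/(2σ²)) = 0.23 ⇒ Δx = σ·√(−2 ln 0.23) = 11.48 × 1.714 = 19.68 m.
Width = 2Δx = 39.4 m.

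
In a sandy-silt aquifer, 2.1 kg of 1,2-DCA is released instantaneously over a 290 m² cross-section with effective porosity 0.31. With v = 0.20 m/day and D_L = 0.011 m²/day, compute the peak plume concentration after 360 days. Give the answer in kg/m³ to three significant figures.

0.00331 kg/m³

The peak of an instantaneous 1D plume sits at x = vt; there the Gaussian factor is 1 and C_max = M/(n_e·A·√(4πDt)), where n_e·A is the pore area the mass is dissolved in.
√(4πDt) = √(4π × 0.011 × 360) = 7.054 m, so C_max = 2.1/(0.31 × 290 × 7.054) = 0.00331 kg/m³.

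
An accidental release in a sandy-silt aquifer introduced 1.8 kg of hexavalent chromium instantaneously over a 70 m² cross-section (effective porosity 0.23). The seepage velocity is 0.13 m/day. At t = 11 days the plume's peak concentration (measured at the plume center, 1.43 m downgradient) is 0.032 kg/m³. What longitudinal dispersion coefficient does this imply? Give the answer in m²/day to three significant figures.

At the plume center C_max = M/(n_e·A·√(4πDt)), so D = M²/(4πt·(n_e·A·C_max)²).
n_e·A·C_max = 0.23 × 70 × 0.032 = 0.5152 kg/m.
D = 1.8²/(4π × 11 × 0.5152²) = 0.0883 m²/day.

0.0883 m²/day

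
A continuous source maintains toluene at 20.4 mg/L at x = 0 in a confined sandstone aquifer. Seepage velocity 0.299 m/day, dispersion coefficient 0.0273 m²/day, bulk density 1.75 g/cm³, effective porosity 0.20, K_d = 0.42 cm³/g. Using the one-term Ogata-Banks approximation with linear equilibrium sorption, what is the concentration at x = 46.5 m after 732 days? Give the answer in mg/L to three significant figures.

11.1 mg/L

Retardation factor R = 1 + ρ_b·K_d/n = 1 + 1.75 × 0.42/0.20 = 4.675.
Sorption retards both mechanisms: v_R = v/R = 0.06396 m/day, D_R = D/R = 0.005840 m²/day.
v_R·t = 0.06396 × 732 = 46.81872 m; 2√(D_R t) = 4.135 m; argument = (46.5 − 46.81872)/4.135 = -0.07708.
C = C₀ × ½·erfc(-0.07708) = 20.4 × 0.5434 = 11.1 mg/L.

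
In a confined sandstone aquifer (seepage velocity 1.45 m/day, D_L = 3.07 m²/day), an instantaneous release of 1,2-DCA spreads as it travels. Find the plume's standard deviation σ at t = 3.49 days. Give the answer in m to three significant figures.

4.63 m

Dispersive spreading gives a Gaussian with σ² = 2Dt; advection only shifts the center.
σ = √(2 × 3.07 × 3.49) = 4.63 m.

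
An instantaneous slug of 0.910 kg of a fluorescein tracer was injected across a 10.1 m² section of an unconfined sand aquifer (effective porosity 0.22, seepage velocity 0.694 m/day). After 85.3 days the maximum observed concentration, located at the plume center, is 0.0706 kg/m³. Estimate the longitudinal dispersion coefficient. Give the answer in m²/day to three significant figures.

At the plume center C_max = M/(n_e·A·√(4πDt)), so D = M²/(4πt·(n_e·A·C_max)²).
n_e·A·C_max = 0.22 × 10.1 × 0.0706 = 0.1569 kg/m.
D = 0.910²/(4π × 85.3 × 0.1569²) = 0.0314 m²/day.

0.0314 m²/day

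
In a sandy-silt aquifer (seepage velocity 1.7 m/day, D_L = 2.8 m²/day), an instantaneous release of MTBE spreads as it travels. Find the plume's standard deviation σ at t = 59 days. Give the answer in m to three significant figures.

18.2 m

Dispersive spreading gives a Gaussian with σ² = 2Dt; advection only shifts the center.
σ = √(2 × 2.8 × 59) = 18.2 m.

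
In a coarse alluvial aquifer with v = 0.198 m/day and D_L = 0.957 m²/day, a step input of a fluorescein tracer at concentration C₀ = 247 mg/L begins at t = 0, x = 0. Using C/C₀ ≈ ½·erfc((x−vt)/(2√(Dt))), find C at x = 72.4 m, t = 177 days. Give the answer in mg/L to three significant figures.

For a continuous step input, C/C₀ ≈ ½·erfc((x−vt)/(2√(Dt))).
vt = 0.198 × 177 = 35.046 m and 2√(Dt) = 2√(0.957 × 177) = 26.03 m.
Argument (x−vt)/(2√(Dt)) = (72.4 − 35.046)/26.03 = 1.435; ½·erfc(1.435) = 0.02121.
C = 247 × 0.02121 = 5.24 mg/L.

5.24 mg/L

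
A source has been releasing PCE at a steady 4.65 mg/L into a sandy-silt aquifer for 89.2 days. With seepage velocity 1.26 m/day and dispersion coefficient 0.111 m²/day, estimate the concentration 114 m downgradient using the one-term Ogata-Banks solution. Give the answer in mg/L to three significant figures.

1.67 mg/L

For a continuous step input, C/C₀ ≈ ½·erfc((x−vt)/(2√(Dt))).
vt = 1.26 × 89.2 = 112.392 m and 2√(Dt) = 2√(0.111 × 89.2) = 6.293 m.
Argument (x−vt)/(2√(Dt)) = (114 − 112.392)/6.293 = 0.2555; ½·erfc(0.2555) = 0.3589.
C = 4.65 × 0.3589 = 1.67 mg/L.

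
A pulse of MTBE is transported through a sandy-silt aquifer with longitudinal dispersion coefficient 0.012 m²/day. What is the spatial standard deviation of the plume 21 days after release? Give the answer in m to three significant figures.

Dispersive spreading gives a Gaussian with σ² = 2Dt; advection only shifts the center.
σ = √(2 × 0.012 × 21) = 0.710 m.

0.710 m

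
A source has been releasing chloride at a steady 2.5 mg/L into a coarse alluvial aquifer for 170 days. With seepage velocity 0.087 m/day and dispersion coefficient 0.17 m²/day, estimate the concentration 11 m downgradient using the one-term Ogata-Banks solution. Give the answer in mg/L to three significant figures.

For a continuous step input, C/C₀ ≈ ½·erfc((x−vt)/(2√(Dt))).
vt = 0.087 × 170 = 14.79 m and 2√(Dt) = 2√(0.17 × 170) = 10.75 m.
Argument (x−vt)/(2√(Dt)) = (11 − 14.79)/10.75 = -0.3526; ½·erfc(-0.3526) = 0.6910.
C = 2.5 × 0.6910 = 1.73 mg/L.

1.73 mg/L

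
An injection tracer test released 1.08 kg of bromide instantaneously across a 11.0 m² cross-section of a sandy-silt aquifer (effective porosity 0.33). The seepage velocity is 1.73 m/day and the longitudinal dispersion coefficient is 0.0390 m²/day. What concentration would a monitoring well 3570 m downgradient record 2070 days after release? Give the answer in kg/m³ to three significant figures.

0.00638 kg/m³

For an instantaneous plane source, C(x,t) = M/(n_e·A·√(4πDt)) · exp(−(x−vt)²/(4Dt)), with n_e·A the pore (flow) area.
Plume center vt = 1.73 × 2070 = 3581.1 m, so the well at 3570 m is 11.1 m upgradient of the peak.
√(4πDt) = 31.85 m, giving peak height M/(n_e·A·√(4πDt)) = 1.08/(0.33 × 11.0 × 31.85) = 0.009341 kg/m³.
(x−vt)²/(4Dt) = (-11.1)²/(4 × 0.0390 × 2070) = 0.3815; exp(−0.3815) = 0.6828.
C = 0.009341 × 0.6828 = 0.00638 kg/m³.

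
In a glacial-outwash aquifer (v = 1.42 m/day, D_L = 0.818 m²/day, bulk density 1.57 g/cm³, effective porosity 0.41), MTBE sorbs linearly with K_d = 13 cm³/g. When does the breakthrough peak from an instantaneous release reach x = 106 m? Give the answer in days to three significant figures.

Retardation factor R = 1 + ρ_b·K_d/n = 1 + 1.57 × 13/0.41 = 50.78.
Sorption retards both mechanisms: v_R = v/R = 0.02796 m/day, D_R = D/R = 0.01611 m²/day.
Peak time from v_R²t² + 2D_R t − x² = 0: t = (√(D_R² + v_R²x²) − D_R)/v_R².
√(D_R² + v_R²x²) = √(0.01611² + 0.02796² × 106²) = 2.964; v_R² = 0.0007818.
t = (2.964 − 0.01611)/0.0007818 = 3770 days.

3770 days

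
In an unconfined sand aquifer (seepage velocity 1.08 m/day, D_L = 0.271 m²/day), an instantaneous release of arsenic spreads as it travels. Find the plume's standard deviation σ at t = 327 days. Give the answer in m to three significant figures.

13.3 m

Dispersive spreading gives a Gaussian with σ² = 2Dt; advection only shifts the center.
σ = √(2 × 0.271 × 327) = 13.3 m.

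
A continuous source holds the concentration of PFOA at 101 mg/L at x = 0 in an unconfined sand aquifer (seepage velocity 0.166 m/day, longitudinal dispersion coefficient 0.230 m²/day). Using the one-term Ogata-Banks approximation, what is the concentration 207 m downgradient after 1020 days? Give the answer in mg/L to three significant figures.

For a continuous step input, C/C₀ ≈ ½·erfc((x−vt)/(2√(Dt))).
vt = 0.166 × 1020 = 169.32 m and 2√(Dt) = 2√(0.230 × 1020) = 30.63 m.
Argument (x−vt)/(2√(Dt)) = (207 − 169.32)/30.63 = 1.230; ½·erfc(1.230) = 0.04097.
C = 101 × 0.04097 = 4.14 mg/L.

4.14 mg/L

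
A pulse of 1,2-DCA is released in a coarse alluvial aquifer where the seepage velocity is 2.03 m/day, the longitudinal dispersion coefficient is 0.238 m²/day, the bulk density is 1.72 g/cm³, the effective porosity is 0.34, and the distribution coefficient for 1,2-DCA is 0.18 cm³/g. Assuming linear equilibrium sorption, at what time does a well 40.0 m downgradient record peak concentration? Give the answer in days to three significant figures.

37.5 days

Retardation factor R = 1 + ρ_b·K_d/n = 1 + 1.72 × 0.18/0.34 = 1.911.
Sorption retards both mechanisms: v_R = v/R = 1.062 m/day, D_R = D/R = 0.1245 m²/day.
Peak time from v_R²t² + 2D_R t − x² = 0: t = (√(D_R² + v_R²x²) − D_R)/v_R².
√(D_R² + v_R²x²) = √(0.1245² + 1.062² × 40.0²) = 42.48; v_R² = 1.128.
t = (42.48 − 0.1245)/1.128 = 37.5 days.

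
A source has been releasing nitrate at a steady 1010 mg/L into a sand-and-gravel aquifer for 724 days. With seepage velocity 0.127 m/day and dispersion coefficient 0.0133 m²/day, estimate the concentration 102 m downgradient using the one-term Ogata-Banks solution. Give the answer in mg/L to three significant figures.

11.1 mg/L

For a continuous step input, C/C₀ ≈ ½·erfc((x−vt)/(2√(Dt))).
vt = 0.127 × 724 = 91.948 m and 2√(Dt) = 2√(0.0133 × 724) = 6.206 m.
Argument (x−vt)/(2√(Dt)) = (102 − 91.948)/6.206 = 1.620; ½·erfc(1.620) = 0.01098.
C = 1010 × 0.01098 = 11.1 mg/L.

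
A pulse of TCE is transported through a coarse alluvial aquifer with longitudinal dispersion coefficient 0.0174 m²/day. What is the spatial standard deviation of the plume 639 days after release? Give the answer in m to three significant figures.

4.72 m

Dispersive spreading gives a Gaussian with σ² = 2Dt; advection only shifts the center.
σ = √(2 × 0.0174 × 639) = 4.72 m.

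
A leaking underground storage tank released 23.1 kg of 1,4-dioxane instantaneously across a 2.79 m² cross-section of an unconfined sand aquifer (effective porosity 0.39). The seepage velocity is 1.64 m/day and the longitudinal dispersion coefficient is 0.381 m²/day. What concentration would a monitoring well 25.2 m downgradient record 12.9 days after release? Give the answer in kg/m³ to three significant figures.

1.18 kg/m³

For an instantaneous plane source, C(x,t) = M/(n_e·A·√(4πDt)) · exp(−(x−vt)²/(4Dt)), with n_e·A the pore (flow) area.
Plume center vt = 1.64 × 12.9 = 21.156 m, so the well at 25.2 m is 4.044 m downgradient of the peak.
√(4πDt) = 7.859 m, giving peak height M/(n_e·A·√(4πDt)) = 23.1/(0.39 × 2.79 × 7.859) = 2.701 kg/m³.
(x−vt)²/(4Dt) = (4.044)²/(4 × 0.381 × 12.9) = 0.8319; exp(−0.8319) = 0.4352.
C = 2.701 × 0.4352 = 1.18 kg/m³.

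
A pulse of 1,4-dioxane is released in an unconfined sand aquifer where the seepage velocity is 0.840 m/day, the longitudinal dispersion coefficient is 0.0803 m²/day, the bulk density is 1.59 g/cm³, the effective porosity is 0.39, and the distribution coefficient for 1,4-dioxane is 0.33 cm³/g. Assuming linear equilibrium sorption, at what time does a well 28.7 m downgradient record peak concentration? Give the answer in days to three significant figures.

79.9 days

Retardation factor R = 1 + ρ_b·K_d/n = 1 + 1.59 × 0.33/0.39 = 2.345.
Sorption retards both mechanisms: v_R = v/R = 0.3582 m/day, D_R = D/R = 0.03424 m²/day.
Peak time from v_R²t² + 2D_R t − x² = 0: t = (√(D_R² + v_R²x²) − D_R)/v_R².
√(D_R² + v_R²x²) = √(0.03424² + 0.3582² × 28.7²) = 10.28; v_R² = 0.1283.
t = (10.28 − 0.03424)/0.1283 = 79.9 days.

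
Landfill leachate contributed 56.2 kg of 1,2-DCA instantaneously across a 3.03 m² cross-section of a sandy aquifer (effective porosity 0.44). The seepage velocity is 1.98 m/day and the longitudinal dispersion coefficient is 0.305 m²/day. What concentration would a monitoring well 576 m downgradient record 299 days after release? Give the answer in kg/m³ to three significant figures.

For an instantaneous plane source, C(x,t) = M/(n_e·A·√(4πDt)) · exp(−(x−vt)²/(4Dt)), with n_e·A the pore (flow) area.
Plume center vt = 1.98 × 299 = 592.02 m, so the well at 576 m is 16.02 m upgradient of the peak.
√(4πDt) = 33.85 m, giving peak height M/(n_e·A·√(4πDt)) = 56.2/(0.44 × 3.03 × 33.85) = 1.245 kg/m³.
(x−vt)²/(4Dt) = (-16.02)²/(4 × 0.305 × 299) = 0.7035; exp(−0.7035) = 0.4949.
C = 1.245 × 0.4949 = 0.616 kg/m³.

0.616 kg/m³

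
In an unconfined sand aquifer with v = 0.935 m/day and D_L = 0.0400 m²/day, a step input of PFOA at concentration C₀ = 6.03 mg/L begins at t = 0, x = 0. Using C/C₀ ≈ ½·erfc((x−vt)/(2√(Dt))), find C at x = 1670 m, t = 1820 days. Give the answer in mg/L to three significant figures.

6.00 mg/L

For a continuous step input, C/C₀ ≈ ½·erfc((x−vt)/(2√(Dt))).
vt = 0.935 × 1820 = 1701.7 m and 2√(Dt) = 2√(0.0400 × 1820) = 17.06 m.
Argument (x−vt)/(2√(Dt)) = (1670 − 1701.7)/17.06 = -1.858; ½·erfc(-1.858) = 0.9957.
C = 6.03 × 0.9957 = 6.00 mg/L.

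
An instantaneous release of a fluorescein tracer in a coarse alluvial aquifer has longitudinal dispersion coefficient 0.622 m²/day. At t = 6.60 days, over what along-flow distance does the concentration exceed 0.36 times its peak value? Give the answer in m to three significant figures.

The plume is Gaussian with σ = √(2Dt) = √(2 × 0.622 × 6.60) = 2.865 m.
C/C_peak = exp(−Δx²/(2σ²)) = 0.36 ⇒ Δx = σ·√(−2 ln 0.36) = 2.865 × 1.429 = 4.094 m.
Width = 2Δx = 8.19 m.

8.19 m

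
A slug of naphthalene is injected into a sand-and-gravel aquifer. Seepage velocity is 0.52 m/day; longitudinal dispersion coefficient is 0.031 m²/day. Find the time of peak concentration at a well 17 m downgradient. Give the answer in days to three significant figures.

32.6 days

For the 1D instantaneous-source solution, setting ∂C/∂t = 0 at fixed x gives v²t² + 2Dt − x² = 0, so t = (√(D² + v²x²) − D)/v².
√(D² + v²x²) = √(0.031² + 0.52² × 17²) = 8.840; v² = 0.2704.
t = (8.840 − 0.031)/0.2704 = 32.6 days (vs. the pure-advection estimate x/v = 32.7 d).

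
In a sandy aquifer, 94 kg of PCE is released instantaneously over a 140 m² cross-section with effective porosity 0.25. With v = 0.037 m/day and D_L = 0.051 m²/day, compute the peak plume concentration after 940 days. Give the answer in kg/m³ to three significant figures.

0.109 kg/m³

The peak of an instantaneous 1D plume sits at x = vt; there the Gaussian factor is 1 and C_max = M/(n_e·A·√(4πDt)), where n_e·A is the pore area the mass is dissolved in.
√(4πDt) = √(4π × 0.051 × 940) = 24.54 m, so C_max = 94/(0.25 × 140 × 24.54) = 0.109 kg/m³.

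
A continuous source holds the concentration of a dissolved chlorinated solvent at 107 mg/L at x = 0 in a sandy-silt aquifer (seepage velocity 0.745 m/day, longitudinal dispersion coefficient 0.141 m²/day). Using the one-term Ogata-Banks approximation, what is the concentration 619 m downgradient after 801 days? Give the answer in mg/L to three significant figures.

7.42 mg/L

For a continuous step input, C/C₀ ≈ ½·erfc((x−vt)/(2√(Dt))).
vt = 0.745 × 801 = 596.745 m and 2√(Dt) = 2√(0.141 × 801) = 21.25 m.
Argument (x−vt)/(2√(Dt)) = (619 − 596.745)/21.25 = 1.047; ½·erfc(1.047) = 0.06935.
C = 107 × 0.06935 = 7.42 mg/L.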